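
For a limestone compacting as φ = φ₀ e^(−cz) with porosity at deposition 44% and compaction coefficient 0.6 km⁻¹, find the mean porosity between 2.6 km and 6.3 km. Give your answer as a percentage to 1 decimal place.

⟨φ⟩ = (1/(z₂−z₁)) ∫ φ₀ e^(−cz) dz = φ₀·(e^(−c·z₁) − e^(−c·z₂)) / (c·(z₂−z₁))
e^(−0.6×2.6) = 0.2101; e^(−0.6×6.3) = 0.0228
⟨φ⟩ = 0.44 × (0.2101 − 0.0228) / (0.6 × 3.7) = 0.44 × 0.0844 = 0.0371

3.7%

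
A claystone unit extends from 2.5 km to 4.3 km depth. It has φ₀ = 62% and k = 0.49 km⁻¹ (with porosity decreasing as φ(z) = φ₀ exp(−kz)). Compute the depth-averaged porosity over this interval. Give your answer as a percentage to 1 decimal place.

12.1%

⟨φ⟩ = (1/(z₂−z₁)) ∫ φ₀ e^(−kz) dz = φ₀·(e^(−k·z₁) − e^(−k·z₂)) / (k·(z₂−z₁))
e^(−0.49×2.5) = 0.2938; e^(−0.49×4.3) = 0.1216
⟨φ⟩ = 0.62 × (0.2938 − 0.1216) / (0.49 × 1.8) = 0.62 × 0.1952 = 0.1210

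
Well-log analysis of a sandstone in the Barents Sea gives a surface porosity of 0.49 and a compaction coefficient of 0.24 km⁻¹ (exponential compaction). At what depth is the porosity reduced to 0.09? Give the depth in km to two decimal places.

Invert Athy's law: z = ln(φ₀/φ) / k
z = ln(0.49/0.09) / 0.24 = ln(5.444) / 0.24 = 1.6946 / 0.24 = 7.061 km

7.06 km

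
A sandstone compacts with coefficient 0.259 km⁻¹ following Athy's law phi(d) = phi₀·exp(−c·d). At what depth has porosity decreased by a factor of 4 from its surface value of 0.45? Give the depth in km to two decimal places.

5.35 km

phi/phi₀ = 1/4 ⇒ exp(−c·d) = 1/4 ⇒ d = ln(4) / c
d = 1.3863 / 0.259 = 5.352 km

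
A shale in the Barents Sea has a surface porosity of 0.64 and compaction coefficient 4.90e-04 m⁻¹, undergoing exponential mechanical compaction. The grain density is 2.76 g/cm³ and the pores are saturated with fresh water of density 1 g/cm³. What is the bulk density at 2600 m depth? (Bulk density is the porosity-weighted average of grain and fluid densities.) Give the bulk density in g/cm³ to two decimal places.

Working in km (1 km = 1000 m; β in km⁻¹ = β in m⁻¹ × 1000):
Porosity at depth: n = 0.64·exp(−0.49×2.6) = 0.64×0.2797 = 0.1790
Bulk density: ρ_b = (1−n)ρ_g + n·ρ_f = 0.8210×2.76 + 0.1790×1
       = 2.266 + 0.179 = 2.445 g/cm³

2.44 g/cm³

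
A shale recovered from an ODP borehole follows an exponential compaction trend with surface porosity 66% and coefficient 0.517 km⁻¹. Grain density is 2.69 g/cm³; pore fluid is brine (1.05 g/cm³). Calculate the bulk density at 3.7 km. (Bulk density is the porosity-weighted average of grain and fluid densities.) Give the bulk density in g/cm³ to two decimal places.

2.53 g/cm³

Porosity at depth: n = 0.66·exp(−0.517×3.7) = 0.66×0.1477 = 0.0975
Bulk density: ρ_b = (1−n)ρ_g + n·ρ_f = 0.9025×2.69 + 0.0975×1.05
       = 2.428 + 0.102 = 2.530 g/cm³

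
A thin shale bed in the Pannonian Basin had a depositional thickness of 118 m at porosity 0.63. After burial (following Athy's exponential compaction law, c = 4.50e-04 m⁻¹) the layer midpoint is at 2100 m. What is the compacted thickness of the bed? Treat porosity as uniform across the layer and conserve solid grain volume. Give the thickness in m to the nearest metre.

Working in km (1 km = 1000 m; c in km⁻¹ = c in m⁻¹ × 1000):
Porosity at 2.1 km: φ = 0.63·exp(−0.45×2.1) = 0.2449
Solid-volume conservation: h(1−φ) = h₀(1−φ₀) ⇒ h = h₀·(1−φ₀)/(1−φ)
h = 0.118 × (1 − 0.63)/(1 − 0.2449) = 0.118 × 0.4900 = 0.0578 km

58 m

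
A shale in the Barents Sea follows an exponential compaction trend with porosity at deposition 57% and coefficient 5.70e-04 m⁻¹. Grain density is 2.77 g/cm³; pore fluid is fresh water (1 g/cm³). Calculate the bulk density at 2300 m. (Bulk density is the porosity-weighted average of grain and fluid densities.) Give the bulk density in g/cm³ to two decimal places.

2.50 g/cm³

Working in km (1 km = 1000 m; k in km⁻¹ = k in m⁻¹ × 1000):
Porosity at depth: phi = 0.57·exp(−0.57×2.3) = 0.57×0.2696 = 0.1536
Bulk density: ρ_b = (1−phi)ρ_g + phi·ρ_f = 0.8464×2.77 + 0.1536×1
       = 2.344 + 0.154 = 2.498 g/cm³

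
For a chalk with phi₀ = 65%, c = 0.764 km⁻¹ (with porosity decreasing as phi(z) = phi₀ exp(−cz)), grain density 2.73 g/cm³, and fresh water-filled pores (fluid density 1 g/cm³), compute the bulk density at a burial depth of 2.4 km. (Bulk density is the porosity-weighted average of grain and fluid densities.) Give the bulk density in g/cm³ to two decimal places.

2.55 g/cm³

Porosity at depth: phi = 0.65·exp(−0.764×2.4) = 0.65×0.1598 = 0.1039
Bulk density: ρ_b = (1−phi)ρ_g + phi·ρ_f = 0.8961×2.73 + 0.1039×1
       = 2.446 + 0.104 = 2.550 g/cm³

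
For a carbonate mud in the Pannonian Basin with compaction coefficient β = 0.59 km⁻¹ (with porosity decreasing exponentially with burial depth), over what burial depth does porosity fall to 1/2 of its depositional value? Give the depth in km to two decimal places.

φ/φ₀ = 1/2 ⇒ exp(−β·d) = 1/2 ⇒ d = ln(2) / β
d = 0.6931 / 0.59 = 1.175 km

1.17 km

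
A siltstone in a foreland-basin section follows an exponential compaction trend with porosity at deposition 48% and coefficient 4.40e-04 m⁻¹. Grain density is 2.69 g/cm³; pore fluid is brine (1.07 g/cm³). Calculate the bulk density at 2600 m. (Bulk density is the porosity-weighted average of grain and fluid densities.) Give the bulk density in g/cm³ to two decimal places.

Working in km (1 km = 1000 m; c in km⁻¹ = c in m⁻¹ × 1000):
Porosity at depth: n = 0.48·exp(−0.44×2.6) = 0.48×0.3185 = 0.1529
Bulk density: ρ_b = (1−n)ρ_g + n·ρ_f = 0.8471×2.69 + 0.1529×1.07
       = 2.279 + 0.164 = 2.442 g/cm³

2.44 g/cm³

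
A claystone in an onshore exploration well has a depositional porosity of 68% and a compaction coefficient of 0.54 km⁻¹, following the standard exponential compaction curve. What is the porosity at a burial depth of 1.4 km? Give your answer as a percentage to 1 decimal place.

31.9%

n = n₀·exp(−c·Z) = 0.68 × exp(−0.54 × 1.4) = 0.68 × exp(−0.756)
  = 0.68 × 0.4695 = 0.3193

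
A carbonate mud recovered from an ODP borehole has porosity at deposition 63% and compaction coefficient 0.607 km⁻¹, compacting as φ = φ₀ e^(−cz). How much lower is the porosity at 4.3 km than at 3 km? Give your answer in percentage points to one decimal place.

5.6 percentage points

φ(3) = 0.63·e^(−0.607×3) = 0.1020
φ(4.3) = 0.63·e^(−0.607×4.3) = 0.0463
Δφ = 0.1020 − 0.0463 = 0.0557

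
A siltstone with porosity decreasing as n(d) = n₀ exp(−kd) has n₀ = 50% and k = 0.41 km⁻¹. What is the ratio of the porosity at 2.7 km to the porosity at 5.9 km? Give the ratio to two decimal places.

n(d₁)/n(d₂) = e^(−k·d₁)/e^(−k·d₂) = e^{k(d₂−d₁)}
= exp(0.41 × 3.2) = exp(1.312) = 3.7136

3.71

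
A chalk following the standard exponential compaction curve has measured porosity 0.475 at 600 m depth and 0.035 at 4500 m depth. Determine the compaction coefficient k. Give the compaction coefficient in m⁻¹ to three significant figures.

0.000669 m⁻¹

Working in km (1 km = 1000 m; k in km⁻¹ = k in m⁻¹ × 1000):
Athy: n(z) = n₀ e^(−kz) ⇒ n₁/n₂ = e^{k(z₂−z₁)} ⇒ k = ln(n₁/n₂)/(z₂−z₁)
k = ln(0.475/0.035) / (4.5 − 0.6) = ln(13.57) / 3.9 = 2.6080 / 3.9 = 0.6687 km⁻¹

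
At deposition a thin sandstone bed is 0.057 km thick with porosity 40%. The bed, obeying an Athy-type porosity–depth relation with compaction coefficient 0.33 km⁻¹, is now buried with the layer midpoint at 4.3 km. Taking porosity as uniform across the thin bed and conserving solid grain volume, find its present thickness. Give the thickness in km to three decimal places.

0.038 km

Porosity at 4.3 km: n = 0.4·exp(−0.33×4.3) = 0.0968
Solid-volume conservation: h(1−n) = h₀(1−n₀) ⇒ h = h₀·(1−n₀)/(1−n)
h = 0.057 × (1 − 0.4)/(1 − 0.0968) = 0.057 × 0.6643 = 0.0379 km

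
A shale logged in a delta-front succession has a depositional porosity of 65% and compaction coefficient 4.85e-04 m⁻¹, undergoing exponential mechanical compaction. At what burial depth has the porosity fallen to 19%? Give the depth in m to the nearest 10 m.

Working in km (1 km = 1000 m; c in km⁻¹ = c in m⁻¹ × 1000):
Invert Athy's law: z = ln(φ₀/φ) / c
z = ln(0.65/0.19) / 0.485 = ln(3.421) / 0.485 = 1.2299 / 0.485 = 2.536 km

2540 m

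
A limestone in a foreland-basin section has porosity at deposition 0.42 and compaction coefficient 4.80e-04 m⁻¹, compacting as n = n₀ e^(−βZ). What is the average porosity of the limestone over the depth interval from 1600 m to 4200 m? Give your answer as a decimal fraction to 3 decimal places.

0.111

Working in km (1 km = 1000 m; β in km⁻¹ = β in m⁻¹ × 1000):
⟨n⟩ = (1/(Z₂−Z₁)) ∫ n₀ e^(−βZ) dZ = n₀·(e^(−β·Z₁) − e^(−β·Z₂)) / (β·(Z₂−Z₁))
e^(−0.48×1.6) = 0.4639; e^(−0.48×4.2) = 0.1332
⟨n⟩ = 0.42 × (0.4639 − 0.1332) / (0.48 × 2.6) = 0.42 × 0.2650 = 0.1113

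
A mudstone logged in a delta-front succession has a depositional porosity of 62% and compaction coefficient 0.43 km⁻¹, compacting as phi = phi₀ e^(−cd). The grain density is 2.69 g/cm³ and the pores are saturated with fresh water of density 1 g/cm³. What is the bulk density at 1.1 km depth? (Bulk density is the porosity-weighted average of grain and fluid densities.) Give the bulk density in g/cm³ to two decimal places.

2.04 g/cm³

Porosity at depth: phi = 0.62·exp(−0.43×1.1) = 0.62×0.6231 = 0.3863
Bulk density: ρ_b = (1−phi)ρ_g + phi·ρ_f = 0.6137×2.69 + 0.3863×1
       = 1.651 + 0.386 = 2.037 g/cm³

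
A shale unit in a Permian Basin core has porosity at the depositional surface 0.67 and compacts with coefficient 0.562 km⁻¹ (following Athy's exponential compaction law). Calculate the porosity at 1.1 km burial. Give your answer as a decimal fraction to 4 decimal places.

φ = φ₀·exp(−β·z) = 0.67 × exp(−0.562 × 1.1) = 0.67 × exp(−0.6182)
  = 0.67 × 0.5389 = 0.3611

0.3611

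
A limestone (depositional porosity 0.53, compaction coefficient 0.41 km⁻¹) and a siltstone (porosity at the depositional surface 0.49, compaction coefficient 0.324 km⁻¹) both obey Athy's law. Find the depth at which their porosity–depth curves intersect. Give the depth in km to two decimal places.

Set φ₀ₐ e^(−βₐZ) = φ₀ᵦ e^(−βᵦZ) ⇒ ln(φ₀ₐ/φ₀ᵦ) = (βₐ − βᵦ)·Z
Z = ln(0.53/0.49) / (0.41 − 0.324) = 0.0785 / 0.086 = 0.912 km

0.91 km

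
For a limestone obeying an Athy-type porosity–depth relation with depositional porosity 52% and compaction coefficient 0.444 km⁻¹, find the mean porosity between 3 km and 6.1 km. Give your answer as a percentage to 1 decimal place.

⟨φ⟩ = (1/(d₂−d₁)) ∫ φ₀ e^(−kd) dd = φ₀·(e^(−k·d₁) − e^(−k·d₂)) / (k·(d₂−d₁))
e^(−0.444×3) = 0.2639; e^(−0.444×6.1) = 0.0666
⟨φ⟩ = 0.52 × (0.2639 − 0.0666) / (0.444 × 3.1) = 0.52 × 0.1433 = 0.0745

7.5%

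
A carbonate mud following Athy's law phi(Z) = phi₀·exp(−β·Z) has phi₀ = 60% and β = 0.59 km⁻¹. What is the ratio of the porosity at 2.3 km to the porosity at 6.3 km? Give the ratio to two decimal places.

phi(Z₁)/phi(Z₂) = e^(−β·Z₁)/e^(−β·Z₂) = e^{β(Z₂−Z₁)}
= exp(0.59 × 4) = exp(2.36) = 10.5910

10.59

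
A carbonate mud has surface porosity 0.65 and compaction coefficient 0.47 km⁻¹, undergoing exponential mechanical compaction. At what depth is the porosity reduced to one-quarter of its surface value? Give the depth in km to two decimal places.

2.95 km

n/n₀ = 1/4 ⇒ exp(−c·Z) = 1/4 ⇒ Z = ln(4) / c
Z = 1.3863 / 0.47 = 2.950 km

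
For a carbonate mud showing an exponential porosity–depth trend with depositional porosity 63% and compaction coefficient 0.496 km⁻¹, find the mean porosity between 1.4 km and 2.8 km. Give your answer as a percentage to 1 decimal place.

⟨n⟩ = (1/(d₂−d₁)) ∫ n₀ e^(−βd) dd = n₀·(e^(−β·d₁) − e^(−β·d₂)) / (β·(d₂−d₁))
e^(−0.496×1.4) = 0.4994; e^(−0.496×2.8) = 0.2494
⟨n⟩ = 0.63 × (0.4994 − 0.2494) / (0.496 × 1.4) = 0.63 × 0.3600 = 0.2268

22.7%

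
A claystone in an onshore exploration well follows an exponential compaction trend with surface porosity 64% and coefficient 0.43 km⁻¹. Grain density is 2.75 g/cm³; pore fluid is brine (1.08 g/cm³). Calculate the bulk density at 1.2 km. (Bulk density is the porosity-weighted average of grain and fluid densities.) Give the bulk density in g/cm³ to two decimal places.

Porosity at depth: phi = 0.64·exp(−0.43×1.2) = 0.64×0.5969 = 0.3820
Bulk density: ρ_b = (1−phi)ρ_g + phi·ρ_f = 0.6180×2.75 + 0.3820×1.08
       = 1.699 + 0.413 = 2.112 g/cm³

2.11 g/cm³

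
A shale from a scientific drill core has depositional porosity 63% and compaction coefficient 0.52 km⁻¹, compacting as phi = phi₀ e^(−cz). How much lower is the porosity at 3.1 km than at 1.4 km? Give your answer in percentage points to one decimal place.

17.9 percentage points

phi(1.4) = 0.63·e^(−0.52×1.4) = 0.3042
phi(3.1) = 0.63·e^(−0.52×3.1) = 0.1257
Δphi = 0.3042 − 0.1257 = 0.1785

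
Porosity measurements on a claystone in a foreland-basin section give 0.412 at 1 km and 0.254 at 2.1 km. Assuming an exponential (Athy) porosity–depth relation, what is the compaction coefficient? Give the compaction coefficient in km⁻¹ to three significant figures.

Athy: n(z) = n₀ e^(−βz) ⇒ n₁/n₂ = e^{β(z₂−z₁)} ⇒ β = ln(n₁/n₂)/(z₂−z₁)
β = ln(0.412/0.254) / (2.1 − 1) = ln(1.622) / 1.1 = 0.4837 / 1.1 = 0.4397 km⁻¹

0.440 km⁻¹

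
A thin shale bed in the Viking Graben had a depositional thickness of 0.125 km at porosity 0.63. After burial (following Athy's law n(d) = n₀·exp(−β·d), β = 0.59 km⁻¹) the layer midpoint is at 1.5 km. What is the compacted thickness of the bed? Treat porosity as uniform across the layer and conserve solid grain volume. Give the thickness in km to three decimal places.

0.063 km

Porosity at 1.5 km: n = 0.63·exp(−0.59×1.5) = 0.2600
Solid-volume conservation: h(1−n) = h₀(1−n₀) ⇒ h = h₀·(1−n₀)/(1−n)
h = 0.125 × (1 − 0.63)/(1 − 0.2600) = 0.125 × 0.5000 = 0.0625 km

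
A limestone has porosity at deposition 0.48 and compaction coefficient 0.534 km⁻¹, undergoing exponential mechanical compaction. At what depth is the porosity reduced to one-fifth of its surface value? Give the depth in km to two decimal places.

φ/φ₀ = 1/5 ⇒ exp(−c·Z) = 1/5 ⇒ Z = ln(5) / c
Z = 1.6094 / 0.534 = 3.014 km

3.01 km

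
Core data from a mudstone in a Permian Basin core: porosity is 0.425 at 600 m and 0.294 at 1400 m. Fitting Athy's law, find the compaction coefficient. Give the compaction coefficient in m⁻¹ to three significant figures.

0.000461 m⁻¹

Working in km (1 km = 1000 m; β in km⁻¹ = β in m⁻¹ × 1000):
Athy: n(Z) = n₀ e^(−βZ) ⇒ n₁/n₂ = e^{β(Z₂−Z₁)} ⇒ β = ln(n₁/n₂)/(Z₂−Z₁)
β = ln(0.425/0.294) / (1.4 − 0.6) = ln(1.446) / 0.8 = 0.3685 / 0.8 = 0.4606 km⁻¹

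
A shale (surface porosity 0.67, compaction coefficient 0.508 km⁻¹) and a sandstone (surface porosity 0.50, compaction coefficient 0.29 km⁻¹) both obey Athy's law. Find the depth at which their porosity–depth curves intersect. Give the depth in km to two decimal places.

Set n₀ₐ e^(−cₐz) = n₀ᵦ e^(−cᵦz) ⇒ ln(n₀ₐ/n₀ᵦ) = (cₐ − cᵦ)·z
z = ln(0.67/0.5) / (0.508 − 0.29) = 0.2927 / 0.218 = 1.343 km

1.34 km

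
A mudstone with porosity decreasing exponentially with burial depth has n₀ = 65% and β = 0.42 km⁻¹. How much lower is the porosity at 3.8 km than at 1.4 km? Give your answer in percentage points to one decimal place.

22.9 percentage points

n(1.4) = 0.65·e^(−0.42×1.4) = 0.3610
n(3.8) = 0.65·e^(−0.42×3.8) = 0.1318
Δn = 0.3610 − 0.1318 = 0.2293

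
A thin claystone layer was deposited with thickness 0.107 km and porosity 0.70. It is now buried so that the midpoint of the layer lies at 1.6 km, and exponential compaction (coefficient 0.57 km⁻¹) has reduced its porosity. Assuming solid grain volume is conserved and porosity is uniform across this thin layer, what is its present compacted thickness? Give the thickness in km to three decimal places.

0.045 km

Porosity at 1.6 km: phi = 0.7·exp(−0.57×1.6) = 0.2812
Solid-volume conservation: h(1−phi) = h₀(1−phi₀) ⇒ h = h₀·(1−phi₀)/(1−phi)
h = 0.107 × (1 − 0.7)/(1 − 0.2812) = 0.107 × 0.4174 = 0.0447 km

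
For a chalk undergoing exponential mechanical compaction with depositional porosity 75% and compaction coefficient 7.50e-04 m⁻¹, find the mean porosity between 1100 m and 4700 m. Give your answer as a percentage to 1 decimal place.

11.4%

Working in km (1 km = 1000 m; k in km⁻¹ = k in m⁻¹ × 1000):
⟨n⟩ = (1/(z₂−z₁)) ∫ n₀ e^(−kz) dz = n₀·(e^(−k·z₁) − e^(−k·z₂)) / (k·(z₂−z₁))
e^(−0.75×1.1) = 0.4382; e^(−0.75×4.7) = 0.0295
⟨n⟩ = 0.75 × (0.4382 − 0.0295) / (0.75 × 3.6) = 0.75 × 0.1514 = 0.1136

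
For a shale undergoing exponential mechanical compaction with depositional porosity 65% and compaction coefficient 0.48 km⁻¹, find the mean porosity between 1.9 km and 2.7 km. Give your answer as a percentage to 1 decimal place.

21.7%

⟨n⟩ = (1/(Z₂−Z₁)) ∫ n₀ e^(−βZ) dZ = n₀·(e^(−β·Z₁) − e^(−β·Z₂)) / (β·(Z₂−Z₁))
e^(−0.48×1.9) = 0.4017; e^(−0.48×2.7) = 0.2736
⟨n⟩ = 0.65 × (0.4017 − 0.2736) / (0.48 × 0.8) = 0.65 × 0.3336 = 0.2168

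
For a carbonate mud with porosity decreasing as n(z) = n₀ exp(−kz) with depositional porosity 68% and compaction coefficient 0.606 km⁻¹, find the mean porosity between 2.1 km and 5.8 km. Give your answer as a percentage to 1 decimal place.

⟨n⟩ = (1/(z₂−z₁)) ∫ n₀ e^(−kz) dz = n₀·(e^(−k·z₁) − e^(−k·z₂)) / (k·(z₂−z₁))
e^(−0.606×2.1) = 0.2801; e^(−0.606×5.8) = 0.0298
⟨n⟩ = 0.68 × (0.2801 − 0.0298) / (0.606 × 3.7) = 0.68 × 0.1117 = 0.0759

7.6%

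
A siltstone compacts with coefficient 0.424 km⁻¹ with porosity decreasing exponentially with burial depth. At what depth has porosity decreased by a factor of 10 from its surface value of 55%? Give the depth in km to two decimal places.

φ/φ₀ = 1/10 ⇒ exp(−c·z) = 1/10 ⇒ z = ln(10) / c
z = 2.3026 / 0.424 = 5.431 km

5.43 km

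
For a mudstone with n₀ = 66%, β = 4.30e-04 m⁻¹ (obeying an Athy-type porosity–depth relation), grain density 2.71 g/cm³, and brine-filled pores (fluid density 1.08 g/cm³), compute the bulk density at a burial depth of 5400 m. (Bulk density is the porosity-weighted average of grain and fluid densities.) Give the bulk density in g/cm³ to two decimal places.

2.60 g/cm³

Working in km (1 km = 1000 m; β in km⁻¹ = β in m⁻¹ × 1000):
Porosity at depth: n = 0.66·exp(−0.43×5.4) = 0.66×0.0981 = 0.0647
Bulk density: ρ_b = (1−n)ρ_g + n·ρ_f = 0.9353×2.71 + 0.0647×1.08
       = 2.535 + 0.070 = 2.604 g/cm³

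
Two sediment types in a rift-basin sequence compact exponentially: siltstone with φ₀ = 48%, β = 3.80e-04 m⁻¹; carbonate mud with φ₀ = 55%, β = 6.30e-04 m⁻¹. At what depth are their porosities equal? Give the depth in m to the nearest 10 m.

Working in km (1 km = 1000 m; β in km⁻¹ = β in m⁻¹ × 1000):
Set φ₀ₐ e^(−βₐd) = φ₀ᵦ e^(−βᵦd) ⇒ ln(φ₀ₐ/φ₀ᵦ) = (βₐ − βᵦ)·d
d = ln(0.48/0.55) / (0.38 − 0.63) = -0.1361 / -0.25 = 0.545 km

540 m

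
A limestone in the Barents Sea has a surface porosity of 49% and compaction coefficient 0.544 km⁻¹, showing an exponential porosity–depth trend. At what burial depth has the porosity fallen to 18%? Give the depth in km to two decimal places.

1.84 km

Invert Athy's law: z = ln(n₀/n) / k
z = ln(0.49/0.18) / 0.544 = ln(2.722) / 0.544 = 1.0014 / 0.544 = 1.841 km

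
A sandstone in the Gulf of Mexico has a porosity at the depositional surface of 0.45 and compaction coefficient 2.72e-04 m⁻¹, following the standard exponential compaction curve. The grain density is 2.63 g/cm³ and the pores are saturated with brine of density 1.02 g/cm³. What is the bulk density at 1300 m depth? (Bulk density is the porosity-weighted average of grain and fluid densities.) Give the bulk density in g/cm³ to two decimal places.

2.12 g/cm³

Working in km (1 km = 1000 m; k in km⁻¹ = k in m⁻¹ × 1000):
Porosity at depth: n = 0.45·exp(−0.272×1.3) = 0.45×0.7022 = 0.3160
Bulk density: ρ_b = (1−n)ρ_g + n·ρ_f = 0.6840×2.63 + 0.3160×1.02
       = 1.799 + 0.322 = 2.121 g/cm³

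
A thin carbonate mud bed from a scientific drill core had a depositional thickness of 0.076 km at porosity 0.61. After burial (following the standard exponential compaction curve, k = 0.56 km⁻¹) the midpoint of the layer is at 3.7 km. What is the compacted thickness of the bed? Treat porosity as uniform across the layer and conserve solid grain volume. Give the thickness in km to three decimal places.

Porosity at 3.7 km: n = 0.61·exp(−0.56×3.7) = 0.0768
Solid-volume conservation: h(1−n) = h₀(1−n₀) ⇒ h = h₀·(1−n₀)/(1−n)
h = 0.076 × (1 − 0.61)/(1 − 0.0768) = 0.076 × 0.4225 = 0.0321 km

0.032 km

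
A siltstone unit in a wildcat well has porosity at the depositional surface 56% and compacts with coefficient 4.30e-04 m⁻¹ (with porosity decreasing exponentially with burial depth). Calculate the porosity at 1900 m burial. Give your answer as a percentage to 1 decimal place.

24.7%

Working in km (1 km = 1000 m; c in km⁻¹ = c in m⁻¹ × 1000):
φ = φ₀·exp(−c·Z) = 0.56 × exp(−0.43 × 1.9) = 0.56 × exp(−0.817)
  = 0.56 × 0.4418 = 0.2474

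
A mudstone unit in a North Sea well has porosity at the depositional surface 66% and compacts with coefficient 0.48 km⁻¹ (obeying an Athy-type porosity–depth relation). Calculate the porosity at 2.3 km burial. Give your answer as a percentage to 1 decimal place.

n = n₀·exp(−c·Z) = 0.66 × exp(−0.48 × 2.3) = 0.66 × exp(−1.104)
  = 0.66 × 0.3315 = 0.2188

21.9%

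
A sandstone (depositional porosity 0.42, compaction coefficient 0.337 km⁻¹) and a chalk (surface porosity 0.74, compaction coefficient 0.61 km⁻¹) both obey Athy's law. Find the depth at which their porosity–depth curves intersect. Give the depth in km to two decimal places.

Set n₀ₐ e^(−cₐZ) = n₀ᵦ e^(−cᵦZ) ⇒ ln(n₀ₐ/n₀ᵦ) = (cₐ − cᵦ)·Z
Z = ln(0.42/0.74) / (0.337 − 0.61) = -0.5664 / -0.273 = 2.075 km

2.07 km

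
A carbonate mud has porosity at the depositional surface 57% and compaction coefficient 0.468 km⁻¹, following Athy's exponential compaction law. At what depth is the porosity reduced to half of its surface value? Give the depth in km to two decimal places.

1.48 km

φ/φ₀ = 1/2 ⇒ exp(−k·z) = 1/2 ⇒ z = ln(2) / k
z = 0.6931 / 0.468 = 1.481 km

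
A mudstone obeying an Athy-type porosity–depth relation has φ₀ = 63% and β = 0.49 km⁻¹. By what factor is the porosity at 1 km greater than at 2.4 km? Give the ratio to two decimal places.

1.99

φ(z₁)/φ(z₂) = e^(−β·z₁)/e^(−β·z₂) = e^{β(z₂−z₁)}
= exp(0.49 × 1.4) = exp(0.686) = 1.9858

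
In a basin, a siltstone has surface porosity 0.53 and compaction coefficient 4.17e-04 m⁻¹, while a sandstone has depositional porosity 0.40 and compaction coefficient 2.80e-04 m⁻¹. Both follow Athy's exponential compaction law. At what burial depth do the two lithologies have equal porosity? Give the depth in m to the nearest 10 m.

2050 m

Working in km (1 km = 1000 m; k in km⁻¹ = k in m⁻¹ × 1000):
Set phi₀ₐ e^(−kₐz) = phi₀ᵦ e^(−kᵦz) ⇒ ln(phi₀ₐ/phi₀ᵦ) = (kₐ − kᵦ)·z
z = ln(0.53/0.4) / (0.417 − 0.28) = 0.2814 / 0.137 = 2.054 km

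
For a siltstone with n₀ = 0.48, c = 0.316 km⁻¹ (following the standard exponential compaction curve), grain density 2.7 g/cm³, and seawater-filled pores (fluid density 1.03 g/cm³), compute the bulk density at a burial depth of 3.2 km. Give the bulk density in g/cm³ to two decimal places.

2.41 g/cm³

Porosity at depth: n = 0.48·exp(−0.316×3.2) = 0.48×0.3638 = 0.1746
Bulk density: ρ_b = (1−n)ρ_g + n·ρ_f = 0.8254×2.7 + 0.1746×1.03
       = 2.229 + 0.180 = 2.408 g/cm³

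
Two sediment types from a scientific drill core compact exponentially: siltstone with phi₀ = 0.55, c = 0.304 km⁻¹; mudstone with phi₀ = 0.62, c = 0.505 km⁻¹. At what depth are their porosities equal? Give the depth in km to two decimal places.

0.60 km

Set phi₀ₐ e^(−cₐZ) = phi₀ᵦ e^(−cᵦZ) ⇒ ln(phi₀ₐ/phi₀ᵦ) = (cₐ − cᵦ)·Z
Z = ln(0.55/0.62) / (0.304 − 0.505) = -0.1198 / -0.201 = 0.596 km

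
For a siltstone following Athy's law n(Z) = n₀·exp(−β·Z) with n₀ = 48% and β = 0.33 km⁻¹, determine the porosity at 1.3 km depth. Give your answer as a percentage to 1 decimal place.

n = n₀·exp(−β·Z) = 0.48 × exp(−0.33 × 1.3) = 0.48 × exp(−0.429)
  = 0.48 × 0.6512 = 0.3126

31.3%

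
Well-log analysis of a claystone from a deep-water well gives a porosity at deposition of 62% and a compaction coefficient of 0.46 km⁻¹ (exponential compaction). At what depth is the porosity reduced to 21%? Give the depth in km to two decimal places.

2.35 km

Invert Athy's law: z = ln(phi₀/phi) / c
z = ln(0.62/0.21) / 0.46 = ln(2.952) / 0.46 = 1.0826 / 0.46 = 2.354 km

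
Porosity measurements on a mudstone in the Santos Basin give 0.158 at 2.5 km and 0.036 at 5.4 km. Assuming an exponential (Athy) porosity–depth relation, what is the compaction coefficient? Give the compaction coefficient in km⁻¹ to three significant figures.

Athy: phi(z) = phi₀ e^(−βz) ⇒ phi₁/phi₂ = e^{β(z₂−z₁)} ⇒ β = ln(phi₁/phi₂)/(z₂−z₁)
β = ln(0.158/0.036) / (5.4 − 2.5) = ln(4.389) / 2.9 = 1.4791 / 2.9 = 0.51 km⁻¹

0.510 km⁻¹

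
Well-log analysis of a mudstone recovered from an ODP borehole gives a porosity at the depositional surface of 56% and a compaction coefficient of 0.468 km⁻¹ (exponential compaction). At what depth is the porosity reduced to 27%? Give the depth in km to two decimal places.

1.56 km

Invert Athy's law: z = ln(phi₀/phi) / β
z = ln(0.56/0.27) / 0.468 = ln(2.074) / 0.468 = 0.7295 / 0.468 = 1.559 km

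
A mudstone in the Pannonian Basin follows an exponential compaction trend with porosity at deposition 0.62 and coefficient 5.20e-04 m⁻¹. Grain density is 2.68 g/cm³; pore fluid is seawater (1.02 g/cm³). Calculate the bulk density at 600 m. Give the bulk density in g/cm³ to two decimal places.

Working in km (1 km = 1000 m; c in km⁻¹ = c in m⁻¹ × 1000):
Porosity at depth: φ = 0.62·exp(−0.52×0.6) = 0.62×0.7320 = 0.4538
Bulk density: ρ_b = (1−φ)ρ_g + φ·ρ_f = 0.5462×2.68 + 0.4538×1.02
       = 1.464 + 0.463 = 1.927 g/cm³

1.93 g/cm³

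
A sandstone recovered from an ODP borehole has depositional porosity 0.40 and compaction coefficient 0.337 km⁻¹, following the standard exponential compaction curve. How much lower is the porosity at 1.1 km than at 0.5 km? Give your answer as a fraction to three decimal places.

n(0.5) = 0.4·e^(−0.337×0.5) = 0.3380
n(1.1) = 0.4·e^(−0.337×1.1) = 0.2761
Δn = 0.3380 − 0.2761 = 0.0619

0.062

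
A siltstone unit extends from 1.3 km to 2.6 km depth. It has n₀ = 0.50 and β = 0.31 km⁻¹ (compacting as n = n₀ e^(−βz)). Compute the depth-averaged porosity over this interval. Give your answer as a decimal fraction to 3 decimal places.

0.275

⟨n⟩ = (1/(z₂−z₁)) ∫ n₀ e^(−βz) dz = n₀·(e^(−β·z₁) − e^(−β·z₂)) / (β·(z₂−z₁))
e^(−0.31×1.3) = 0.6683; e^(−0.31×2.6) = 0.4466
⟨n⟩ = 0.5 × (0.6683 − 0.4466) / (0.31 × 1.3) = 0.5 × 0.5501 = 0.2750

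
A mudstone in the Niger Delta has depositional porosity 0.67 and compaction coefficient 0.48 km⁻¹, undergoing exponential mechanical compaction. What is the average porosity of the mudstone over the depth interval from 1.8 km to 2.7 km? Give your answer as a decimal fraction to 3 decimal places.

0.229

⟨phi⟩ = (1/(Z₂−Z₁)) ∫ phi₀ e^(−kZ) dZ = phi₀·(e^(−k·Z₁) − e^(−k·Z₂)) / (k·(Z₂−Z₁))
e^(−0.48×1.8) = 0.4215; e^(−0.48×2.7) = 0.2736
⟨phi⟩ = 0.67 × (0.4215 − 0.2736) / (0.48 × 0.9) = 0.67 × 0.3422 = 0.2293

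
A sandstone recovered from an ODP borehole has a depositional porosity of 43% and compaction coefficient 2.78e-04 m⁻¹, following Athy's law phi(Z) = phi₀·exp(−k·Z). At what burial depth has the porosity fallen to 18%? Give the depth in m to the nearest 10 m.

3130 m

Working in km (1 km = 1000 m; k in km⁻¹ = k in m⁻¹ × 1000):
Invert Athy's law: Z = ln(phi₀/phi) / k
Z = ln(0.43/0.18) / 0.278 = ln(2.389) / 0.278 = 0.8708 / 0.278 = 3.132 km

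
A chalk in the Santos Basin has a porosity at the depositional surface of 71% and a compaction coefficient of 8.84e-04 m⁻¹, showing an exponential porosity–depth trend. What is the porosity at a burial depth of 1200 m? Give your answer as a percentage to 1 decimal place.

Working in km (1 km = 1000 m; k in km⁻¹ = k in m⁻¹ × 1000):
φ = φ₀·exp(−k·d) = 0.71 × exp(−0.884 × 1.2) = 0.71 × exp(−1.061)
  = 0.71 × 0.3462 = 0.2458

24.6%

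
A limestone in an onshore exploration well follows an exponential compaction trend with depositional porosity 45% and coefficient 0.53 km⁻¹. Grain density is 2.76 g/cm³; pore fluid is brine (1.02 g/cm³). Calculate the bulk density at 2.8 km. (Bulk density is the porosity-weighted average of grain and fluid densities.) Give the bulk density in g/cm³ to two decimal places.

Porosity at depth: n = 0.45·exp(−0.53×2.8) = 0.45×0.2267 = 0.1020
Bulk density: ρ_b = (1−n)ρ_g + n·ρ_f = 0.8980×2.76 + 0.1020×1.02
       = 2.478 + 0.104 = 2.582 g/cm³

2.58 g/cm³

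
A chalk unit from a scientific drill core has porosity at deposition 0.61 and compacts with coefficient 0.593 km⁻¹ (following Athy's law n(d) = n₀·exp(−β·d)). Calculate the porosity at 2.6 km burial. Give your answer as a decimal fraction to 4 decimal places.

n = n₀·exp(−β·d) = 0.61 × exp(−0.593 × 2.6) = 0.61 × exp(−1.542)
  = 0.61 × 0.2140 = 0.1305

0.1305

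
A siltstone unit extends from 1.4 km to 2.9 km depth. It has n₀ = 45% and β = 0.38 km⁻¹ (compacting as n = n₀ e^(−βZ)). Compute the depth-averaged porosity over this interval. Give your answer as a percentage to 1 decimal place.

20.1%

⟨n⟩ = (1/(Z₂−Z₁)) ∫ n₀ e^(−βZ) dZ = n₀·(e^(−β·Z₁) − e^(−β·Z₂)) / (β·(Z₂−Z₁))
e^(−0.38×1.4) = 0.5874; e^(−0.38×2.9) = 0.3322
⟨n⟩ = 0.45 × (0.5874 − 0.3322) / (0.38 × 1.5) = 0.45 × 0.4478 = 0.2015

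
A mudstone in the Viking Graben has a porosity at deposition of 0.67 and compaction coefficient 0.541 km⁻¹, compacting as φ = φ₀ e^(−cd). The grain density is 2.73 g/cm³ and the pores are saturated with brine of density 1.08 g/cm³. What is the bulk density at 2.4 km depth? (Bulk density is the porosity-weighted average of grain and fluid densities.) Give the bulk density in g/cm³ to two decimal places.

Porosity at depth: φ = 0.67·exp(−0.541×2.4) = 0.67×0.2730 = 0.1829
Bulk density: ρ_b = (1−φ)ρ_g + φ·ρ_f = 0.8171×2.73 + 0.1829×1.08
       = 2.231 + 0.198 = 2.428 g/cm³

2.43 g/cm³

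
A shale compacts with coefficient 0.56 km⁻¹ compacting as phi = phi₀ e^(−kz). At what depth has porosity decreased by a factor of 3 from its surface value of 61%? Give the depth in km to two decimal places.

1.96 km

phi/phi₀ = 1/3 ⇒ exp(−k·z) = 1/3 ⇒ z = ln(3) / k
z = 1.0986 / 0.56 = 1.962 km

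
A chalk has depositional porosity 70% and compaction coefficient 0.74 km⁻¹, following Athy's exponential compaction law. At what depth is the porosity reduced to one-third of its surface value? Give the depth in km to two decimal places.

1.48 km

phi/phi₀ = 1/3 ⇒ exp(−k·d) = 1/3 ⇒ d = ln(3) / k
d = 1.0986 / 0.74 = 1.485 km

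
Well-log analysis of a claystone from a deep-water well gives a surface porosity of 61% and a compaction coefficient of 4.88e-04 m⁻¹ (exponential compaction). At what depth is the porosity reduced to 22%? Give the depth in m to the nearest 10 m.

Working in km (1 km = 1000 m; k in km⁻¹ = k in m⁻¹ × 1000):
Invert Athy's law: Z = ln(n₀/n) / k
Z = ln(0.61/0.22) / 0.488 = ln(2.773) / 0.488 = 1.0198 / 0.488 = 2.090 km

2090 m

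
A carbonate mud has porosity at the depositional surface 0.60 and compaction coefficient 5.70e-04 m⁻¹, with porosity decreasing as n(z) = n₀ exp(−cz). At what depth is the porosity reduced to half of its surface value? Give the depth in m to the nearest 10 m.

Working in km (1 km = 1000 m; c in km⁻¹ = c in m⁻¹ × 1000):
n/n₀ = 1/2 ⇒ exp(−c·z) = 1/2 ⇒ z = ln(2) / c
z = 0.6931 / 0.57 = 1.216 km

1220 m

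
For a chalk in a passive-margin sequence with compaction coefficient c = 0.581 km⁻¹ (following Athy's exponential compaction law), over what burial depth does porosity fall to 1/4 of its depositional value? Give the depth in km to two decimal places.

2.39 km

n/n₀ = 1/4 ⇒ exp(−c·Z) = 1/4 ⇒ Z = ln(4) / c
Z = 1.3863 / 0.581 = 2.386 km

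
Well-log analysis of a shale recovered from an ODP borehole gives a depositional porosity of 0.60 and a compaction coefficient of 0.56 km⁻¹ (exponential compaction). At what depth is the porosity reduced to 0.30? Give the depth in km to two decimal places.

1.24 km

Invert Athy's law: Z = ln(n₀/n) / c
Z = ln(0.6/0.3) / 0.56 = ln(2) / 0.56 = 0.6931 / 0.56 = 1.238 km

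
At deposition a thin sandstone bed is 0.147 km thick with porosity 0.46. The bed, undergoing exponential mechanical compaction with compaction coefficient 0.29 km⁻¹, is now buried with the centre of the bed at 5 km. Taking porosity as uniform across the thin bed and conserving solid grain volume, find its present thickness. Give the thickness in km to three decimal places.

0.089 km

Porosity at 5 km: n = 0.46·exp(−0.29×5) = 0.1079
Solid-volume conservation: h(1−n) = h₀(1−n₀) ⇒ h = h₀·(1−n₀)/(1−n)
h = 0.147 × (1 − 0.46)/(1 − 0.1079) = 0.147 × 0.6053 = 0.0890 km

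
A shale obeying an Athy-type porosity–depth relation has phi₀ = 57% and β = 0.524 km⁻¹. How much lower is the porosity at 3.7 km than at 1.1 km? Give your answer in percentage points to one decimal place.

23.8 percentage points

phi(1.1) = 0.57·e^(−0.524×1.1) = 0.3203
phi(3.7) = 0.57·e^(−0.524×3.7) = 0.0820
Δphi = 0.3203 − 0.0820 = 0.2383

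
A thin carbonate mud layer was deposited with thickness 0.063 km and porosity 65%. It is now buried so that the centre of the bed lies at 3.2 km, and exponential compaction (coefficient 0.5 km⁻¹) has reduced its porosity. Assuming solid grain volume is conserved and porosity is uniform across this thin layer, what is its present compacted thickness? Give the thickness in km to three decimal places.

0.025 km

Porosity at 3.2 km: phi = 0.65·exp(−0.5×3.2) = 0.1312
Solid-volume conservation: h(1−phi) = h₀(1−phi₀) ⇒ h = h₀·(1−phi₀)/(1−phi)
h = 0.063 × (1 − 0.65)/(1 − 0.1312) = 0.063 × 0.4029 = 0.0254 km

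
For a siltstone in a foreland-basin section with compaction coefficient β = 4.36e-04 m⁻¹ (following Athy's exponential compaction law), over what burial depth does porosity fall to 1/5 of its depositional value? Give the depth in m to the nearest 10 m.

Working in km (1 km = 1000 m; β in km⁻¹ = β in m⁻¹ × 1000):
n/n₀ = 1/5 ⇒ exp(−β·z) = 1/5 ⇒ z = ln(5) / β
z = 1.6094 / 0.436 = 3.691 km

3690 m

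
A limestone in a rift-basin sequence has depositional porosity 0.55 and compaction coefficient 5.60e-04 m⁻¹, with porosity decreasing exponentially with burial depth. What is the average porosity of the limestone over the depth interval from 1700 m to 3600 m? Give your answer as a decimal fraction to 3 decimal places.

0.131

Working in km (1 km = 1000 m; k in km⁻¹ = k in m⁻¹ × 1000):
⟨phi⟩ = (1/(z₂−z₁)) ∫ phi₀ e^(−kz) dz = phi₀·(e^(−k·z₁) − e^(−k·z₂)) / (k·(z₂−z₁))
e^(−0.56×1.7) = 0.3860; e^(−0.56×3.6) = 0.1332
⟨phi⟩ = 0.55 × (0.3860 − 0.1332) / (0.56 × 1.9) = 0.55 × 0.2376 = 0.1307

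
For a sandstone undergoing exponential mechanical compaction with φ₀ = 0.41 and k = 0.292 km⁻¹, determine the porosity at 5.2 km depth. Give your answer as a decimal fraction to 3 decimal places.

0.090

φ = φ₀·exp(−k·z) = 0.41 × exp(−0.292 × 5.2) = 0.41 × exp(−1.518)
  = 0.41 × 0.2191 = 0.0898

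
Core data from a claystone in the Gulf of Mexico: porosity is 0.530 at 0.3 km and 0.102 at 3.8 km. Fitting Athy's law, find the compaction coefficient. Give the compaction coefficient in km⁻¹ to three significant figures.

Athy: n(z) = n₀ e^(−kz) ⇒ n₁/n₂ = e^{k(z₂−z₁)} ⇒ k = ln(n₁/n₂)/(z₂−z₁)
k = ln(0.53/0.102) / (3.8 − 0.3) = ln(5.196) / 3.5 = 1.6479 / 3.5 = 0.4708 km⁻¹

0.471 km⁻¹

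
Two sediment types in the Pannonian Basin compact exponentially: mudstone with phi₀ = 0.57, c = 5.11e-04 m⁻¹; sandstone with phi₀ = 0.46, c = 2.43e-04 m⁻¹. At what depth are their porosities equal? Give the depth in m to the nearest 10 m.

800 m

Working in km (1 km = 1000 m; c in km⁻¹ = c in m⁻¹ × 1000):
Set phi₀ₐ e^(−cₐZ) = phi₀ᵦ e^(−cᵦZ) ⇒ ln(phi₀ₐ/phi₀ᵦ) = (cₐ − cᵦ)·Z
Z = ln(0.57/0.46) / (0.511 − 0.243) = 0.2144 / 0.268 = 0.800 km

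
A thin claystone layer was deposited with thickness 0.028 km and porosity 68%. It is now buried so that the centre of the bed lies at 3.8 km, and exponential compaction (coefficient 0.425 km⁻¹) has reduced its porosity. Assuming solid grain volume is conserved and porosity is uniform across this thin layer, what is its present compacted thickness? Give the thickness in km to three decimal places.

0.010 km

Porosity at 3.8 km: phi = 0.68·exp(−0.425×3.8) = 0.1352
Solid-volume conservation: h(1−phi) = h₀(1−phi₀) ⇒ h = h₀·(1−phi₀)/(1−phi)
h = 0.028 × (1 − 0.68)/(1 − 0.1352) = 0.028 × 0.3700 = 0.0104 km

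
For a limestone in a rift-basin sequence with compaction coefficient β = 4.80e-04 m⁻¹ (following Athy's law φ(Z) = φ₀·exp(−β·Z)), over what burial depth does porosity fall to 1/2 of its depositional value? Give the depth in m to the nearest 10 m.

1440 m

Working in km (1 km = 1000 m; β in km⁻¹ = β in m⁻¹ × 1000):
φ/φ₀ = 1/2 ⇒ exp(−β·Z) = 1/2 ⇒ Z = ln(2) / β
Z = 0.6931 / 0.48 = 1.444 km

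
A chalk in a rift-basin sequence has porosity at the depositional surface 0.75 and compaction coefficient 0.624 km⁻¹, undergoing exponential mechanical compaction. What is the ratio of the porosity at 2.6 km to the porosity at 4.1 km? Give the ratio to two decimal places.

2.55

φ(d₁)/φ(d₂) = e^(−c·d₁)/e^(−c·d₂) = e^{c(d₂−d₁)}
= exp(0.624 × 1.5) = exp(0.936) = 2.5498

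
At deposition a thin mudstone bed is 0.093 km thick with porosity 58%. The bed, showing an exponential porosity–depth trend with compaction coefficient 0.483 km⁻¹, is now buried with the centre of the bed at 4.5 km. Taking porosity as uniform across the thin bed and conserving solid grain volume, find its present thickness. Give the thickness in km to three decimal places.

Porosity at 4.5 km: n = 0.58·exp(−0.483×4.5) = 0.0660
Solid-volume conservation: h(1−n) = h₀(1−n₀) ⇒ h = h₀·(1−n₀)/(1−n)
h = 0.093 × (1 − 0.58)/(1 − 0.0660) = 0.093 × 0.4497 = 0.0418 km

0.042 km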